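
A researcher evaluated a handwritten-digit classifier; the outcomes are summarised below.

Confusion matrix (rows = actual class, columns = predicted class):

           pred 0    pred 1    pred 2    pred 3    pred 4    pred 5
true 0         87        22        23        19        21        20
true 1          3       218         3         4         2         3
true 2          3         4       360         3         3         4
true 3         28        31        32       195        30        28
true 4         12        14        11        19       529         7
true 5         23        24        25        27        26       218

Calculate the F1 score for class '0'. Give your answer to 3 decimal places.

0.500

F1 score = 2·TP/(2·TP+FP+FN).
0: TP=87, FP=3+3+28+12+23=69, FN=22+23+19+21+20=105 → 174/348 = 0.5000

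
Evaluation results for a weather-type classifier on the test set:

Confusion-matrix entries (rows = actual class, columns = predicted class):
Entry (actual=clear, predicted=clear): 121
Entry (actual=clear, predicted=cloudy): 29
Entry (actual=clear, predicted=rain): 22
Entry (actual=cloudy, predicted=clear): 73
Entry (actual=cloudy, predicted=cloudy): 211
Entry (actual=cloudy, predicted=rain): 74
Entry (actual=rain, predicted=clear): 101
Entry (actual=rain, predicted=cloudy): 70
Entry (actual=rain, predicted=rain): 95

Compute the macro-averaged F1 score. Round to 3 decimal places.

0.522

Per-class F1 score (2·TP/(2·TP+FP+FN)):
  clear: TP=121, FP=73+101=174, FN=29+22=51 → 242/467 = 0.5182
  cloudy: TP=211, FP=29+70=99, FN=73+74=147 → 422/668 = 0.6317
  rain: TP=95, FP=22+74=96, FN=101+70=171 → 190/457 = 0.4158
Macro-F1 score = mean = (0.5182 + 0.6317 + 0.4158) / 3 = 0.522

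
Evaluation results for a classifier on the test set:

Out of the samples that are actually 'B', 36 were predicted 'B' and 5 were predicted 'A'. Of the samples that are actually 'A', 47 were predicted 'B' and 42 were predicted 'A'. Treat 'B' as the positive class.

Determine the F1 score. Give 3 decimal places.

Precision = TP/(TP+FP) = 36/83 = 0.4337
Recall = TP/(TP+FN) = 36/41 = 0.8780
F1 = 2·TP/(2·TP+FP+FN) = 72/124 = 0.581

0.581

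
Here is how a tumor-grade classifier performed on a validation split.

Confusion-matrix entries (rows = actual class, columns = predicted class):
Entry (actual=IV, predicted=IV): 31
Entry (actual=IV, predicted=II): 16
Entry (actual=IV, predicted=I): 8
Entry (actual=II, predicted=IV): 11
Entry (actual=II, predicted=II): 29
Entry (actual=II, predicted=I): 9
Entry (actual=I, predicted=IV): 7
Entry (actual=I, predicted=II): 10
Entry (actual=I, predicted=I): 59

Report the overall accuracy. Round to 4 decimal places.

0.6611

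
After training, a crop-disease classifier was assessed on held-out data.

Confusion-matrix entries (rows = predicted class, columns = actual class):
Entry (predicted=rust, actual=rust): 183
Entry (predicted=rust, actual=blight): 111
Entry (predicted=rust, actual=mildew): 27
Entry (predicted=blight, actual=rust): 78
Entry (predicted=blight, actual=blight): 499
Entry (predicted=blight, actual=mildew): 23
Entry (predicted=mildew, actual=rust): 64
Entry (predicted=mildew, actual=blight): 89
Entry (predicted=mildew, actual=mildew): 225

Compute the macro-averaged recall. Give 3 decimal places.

0.698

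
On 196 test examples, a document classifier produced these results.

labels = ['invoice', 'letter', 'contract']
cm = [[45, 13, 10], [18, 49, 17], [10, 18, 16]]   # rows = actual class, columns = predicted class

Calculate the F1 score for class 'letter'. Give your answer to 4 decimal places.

0.5976

F1 score = 2·TP/(2·TP+FP+FN).
letter: TP=49, FP=13+18=31, FN=18+17=35 → 98/164 = 0.59756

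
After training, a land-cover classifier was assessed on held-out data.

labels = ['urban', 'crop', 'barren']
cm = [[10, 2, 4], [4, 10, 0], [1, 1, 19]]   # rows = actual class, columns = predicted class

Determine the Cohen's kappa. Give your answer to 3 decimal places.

0.639

Observed agreement pₒ = trace/N = 39/51 = 0.7647
Expected agreement pₑ = Σ (rowᵢ·colᵢ)/N² = (16·15 + 14·13 + 21·23)/51² = 0.3479
κ = (pₒ − pₑ)/(1 − pₑ) = (0.7647 − 0.3479)/(1 − 0.3479) = 0.639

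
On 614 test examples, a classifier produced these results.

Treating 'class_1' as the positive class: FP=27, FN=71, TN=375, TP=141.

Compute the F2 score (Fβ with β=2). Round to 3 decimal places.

0.694

Fβ = (1+β²)·TP / ((1+β²)·TP + β²·FN + FP), with β²=4
= 5·141 / (5·141 + 4·71 + 27) = 0.694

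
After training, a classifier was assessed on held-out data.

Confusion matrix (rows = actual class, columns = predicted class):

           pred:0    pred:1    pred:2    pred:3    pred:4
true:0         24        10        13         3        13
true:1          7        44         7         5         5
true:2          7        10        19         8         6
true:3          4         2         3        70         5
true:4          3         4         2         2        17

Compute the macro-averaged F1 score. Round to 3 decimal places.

0.552

Per-class F1 score (2·TP/(2·TP+FP+FN)):
  0: TP=24, FP=7+7+4+3=21, FN=10+13+3+13=39 → 48/108 = 0.4444
  1: TP=44, FP=10+10+2+4=26, FN=7+7+5+5=24 → 88/138 = 0.6377
  2: TP=19, FP=13+7+3+2=25, FN=7+10+8+6=31 → 38/94 = 0.4043
  3: TP=70, FP=3+5+8+2=18, FN=4+2+3+5=14 → 140/172 = 0.8140
  4: TP=17, FP=13+5+6+5=29, FN=3+4+2+2=11 → 34/74 = 0.4595
Macro-F1 score = mean = (0.4444 + 0.6377 + 0.4043 + 0.8140 + 0.4595) / 5 = 0.552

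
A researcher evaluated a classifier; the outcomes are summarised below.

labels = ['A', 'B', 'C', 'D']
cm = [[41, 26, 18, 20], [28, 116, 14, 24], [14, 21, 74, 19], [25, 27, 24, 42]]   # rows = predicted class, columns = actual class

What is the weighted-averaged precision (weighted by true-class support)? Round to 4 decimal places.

0.5174

Per-class precision (TP/(TP+FP)):
  A: TP=41, FP=26+18+20=64 → 41/105 = 0.39048
  B: TP=116, FP=28+14+24=66 → 116/182 = 0.63736
  C: TP=74, FP=14+21+19=54 → 74/128 = 0.57813
  D: TP=42, FP=25+27+24=76 → 42/118 = 0.35593
Weighted-precision = Σ (supportᵢ/N)·precisionᵢ with N=533: (108/533)·0.39048 + (190/533)·0.63736 + (130/533)·0.57813 + (105/533)·0.35593 = 0.5174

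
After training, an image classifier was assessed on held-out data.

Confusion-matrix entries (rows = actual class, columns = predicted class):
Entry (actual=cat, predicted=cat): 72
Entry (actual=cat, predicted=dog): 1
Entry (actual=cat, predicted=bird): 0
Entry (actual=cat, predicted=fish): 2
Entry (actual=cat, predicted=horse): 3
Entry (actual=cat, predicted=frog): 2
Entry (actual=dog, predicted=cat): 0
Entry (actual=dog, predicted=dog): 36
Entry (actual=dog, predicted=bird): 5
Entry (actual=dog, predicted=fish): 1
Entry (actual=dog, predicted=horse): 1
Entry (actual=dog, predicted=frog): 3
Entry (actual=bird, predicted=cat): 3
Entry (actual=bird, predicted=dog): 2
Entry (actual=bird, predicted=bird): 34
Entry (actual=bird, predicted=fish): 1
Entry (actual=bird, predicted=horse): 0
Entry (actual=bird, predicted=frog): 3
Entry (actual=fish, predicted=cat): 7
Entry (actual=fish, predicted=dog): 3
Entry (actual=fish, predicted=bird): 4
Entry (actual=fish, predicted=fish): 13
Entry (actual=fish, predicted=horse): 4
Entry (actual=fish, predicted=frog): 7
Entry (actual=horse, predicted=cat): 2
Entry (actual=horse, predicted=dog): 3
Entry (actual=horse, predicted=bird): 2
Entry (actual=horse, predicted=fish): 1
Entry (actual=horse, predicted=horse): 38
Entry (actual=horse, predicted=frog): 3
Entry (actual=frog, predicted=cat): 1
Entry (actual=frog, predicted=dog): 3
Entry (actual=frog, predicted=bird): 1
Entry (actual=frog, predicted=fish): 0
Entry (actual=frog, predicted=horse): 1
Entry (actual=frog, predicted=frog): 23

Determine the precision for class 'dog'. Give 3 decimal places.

precision = TP/(TP+FP).
dog: TP=36, FP=1+2+3+3+3=12 → 36/48 = 0.7500

0.750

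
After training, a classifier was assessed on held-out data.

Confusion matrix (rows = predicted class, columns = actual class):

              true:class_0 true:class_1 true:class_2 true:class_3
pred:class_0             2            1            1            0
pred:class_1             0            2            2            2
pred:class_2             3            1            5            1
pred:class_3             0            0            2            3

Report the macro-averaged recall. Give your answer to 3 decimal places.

Per-class recall (TP/(TP+FN)):
  class_0: TP=2, FN=0+3+0=3 → 2/5 = 0.4000
  class_1: TP=2, FN=1+1+0=2 → 2/4 = 0.5000
  class_2: TP=5, FN=1+2+2=5 → 5/10 = 0.5000
  class_3: TP=3, FN=0+2+1=3 → 3/6 = 0.5000
Macro-recall = mean = (0.4000 + 0.5000 + 0.5000 + 0.5000) / 4 = 0.475

0.475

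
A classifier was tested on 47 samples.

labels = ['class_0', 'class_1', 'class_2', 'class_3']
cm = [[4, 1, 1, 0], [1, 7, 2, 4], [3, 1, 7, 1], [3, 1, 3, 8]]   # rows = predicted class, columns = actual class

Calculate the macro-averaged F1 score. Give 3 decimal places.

0.546

Per-class F1 score (2·TP/(2·TP+FP+FN)):
  class_0: TP=4, FP=1+1+0=2, FN=1+3+3=7 → 8/17 = 0.4706
  class_1: TP=7, FP=1+2+4=7, FN=1+1+1=3 → 14/24 = 0.5833
  class_2: TP=7, FP=3+1+1=5, FN=1+2+3=6 → 14/25 = 0.5600
  class_3: TP=8, FP=3+1+3=7, FN=0+4+1=5 → 16/28 = 0.5714
Macro-F1 score = mean = (0.4706 + 0.5833 + 0.5600 + 0.5714) / 4 = 0.546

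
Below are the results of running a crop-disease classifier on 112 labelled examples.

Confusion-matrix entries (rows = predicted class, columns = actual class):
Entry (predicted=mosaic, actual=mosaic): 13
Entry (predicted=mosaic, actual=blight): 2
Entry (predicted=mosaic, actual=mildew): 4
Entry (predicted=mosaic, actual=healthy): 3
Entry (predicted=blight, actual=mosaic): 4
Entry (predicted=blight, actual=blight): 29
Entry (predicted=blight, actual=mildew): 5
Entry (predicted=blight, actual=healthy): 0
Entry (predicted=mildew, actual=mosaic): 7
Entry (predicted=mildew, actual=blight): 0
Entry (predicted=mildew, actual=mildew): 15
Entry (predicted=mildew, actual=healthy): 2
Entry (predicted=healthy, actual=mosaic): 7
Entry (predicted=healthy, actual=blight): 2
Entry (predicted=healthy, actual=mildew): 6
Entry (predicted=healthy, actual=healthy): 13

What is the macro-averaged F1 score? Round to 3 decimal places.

Per-class F1 score (2·TP/(2·TP+FP+FN)):
  mosaic: TP=13, FP=2+4+3=9, FN=4+7+7=18 → 26/53 = 0.4906
  blight: TP=29, FP=4+5+0=9, FN=2+0+2=4 → 58/71 = 0.8169
  mildew: TP=15, FP=7+0+2=9, FN=4+5+6=15 → 30/54 = 0.5556
  healthy: TP=13, FP=7+2+6=15, FN=3+0+2=5 → 26/46 = 0.5652
Macro-F1 score = mean = (0.4906 + 0.8169 + 0.5556 + 0.5652) / 4 = 0.607

0.607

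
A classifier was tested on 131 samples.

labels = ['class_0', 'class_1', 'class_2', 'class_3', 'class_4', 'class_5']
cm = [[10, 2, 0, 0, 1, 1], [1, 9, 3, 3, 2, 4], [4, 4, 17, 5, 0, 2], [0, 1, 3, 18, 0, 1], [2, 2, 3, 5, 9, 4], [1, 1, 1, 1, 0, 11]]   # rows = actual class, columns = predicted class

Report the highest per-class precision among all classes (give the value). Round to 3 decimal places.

Per-class precision (TP/(TP+FP)):
  class_0: TP=10, FP=1+4+0+2+1=8 → 10/18 = 0.5556
  class_1: TP=9, FP=2+4+1+2+1=10 → 9/19 = 0.4737
  class_2: TP=17, FP=0+3+3+3+1=10 → 17/27 = 0.6296
  class_3: TP=18, FP=0+3+5+5+1=14 → 18/32 = 0.5625
  class_4: TP=9, FP=1+2+0+0+0=3 → 9/12 = 0.7500
  class_5: TP=11, FP=1+4+2+1+4=12 → 11/23 = 0.4783
Highest is class 'class_4' with precision = 0.750.

0.750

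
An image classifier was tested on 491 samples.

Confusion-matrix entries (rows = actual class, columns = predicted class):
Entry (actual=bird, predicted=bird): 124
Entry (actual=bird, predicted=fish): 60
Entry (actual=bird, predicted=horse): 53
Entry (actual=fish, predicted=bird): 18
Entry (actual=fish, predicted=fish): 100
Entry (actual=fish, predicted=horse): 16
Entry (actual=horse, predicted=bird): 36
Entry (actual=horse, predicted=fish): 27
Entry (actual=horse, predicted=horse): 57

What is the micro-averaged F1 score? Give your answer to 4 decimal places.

0.5723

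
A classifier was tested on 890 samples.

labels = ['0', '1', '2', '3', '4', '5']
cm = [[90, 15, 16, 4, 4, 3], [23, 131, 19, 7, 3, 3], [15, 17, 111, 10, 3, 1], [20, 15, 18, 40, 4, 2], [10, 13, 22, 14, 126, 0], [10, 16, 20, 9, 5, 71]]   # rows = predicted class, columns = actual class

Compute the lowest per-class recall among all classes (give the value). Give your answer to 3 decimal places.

Per-class recall (TP/(TP+FN)):
  0: TP=90, FN=23+15+20+10+10=78 → 90/168 = 0.5357
  1: TP=131, FN=15+17+15+13+16=76 → 131/207 = 0.6329
  2: TP=111, FN=16+19+18+22+20=95 → 111/206 = 0.5388
  3: TP=40, FN=4+7+10+14+9=44 → 40/84 = 0.4762
  4: TP=126, FN=4+3+3+4+5=19 → 126/145 = 0.8690
  5: TP=71, FN=3+3+1+2+0=9 → 71/80 = 0.8875
Lowest is class '3' with recall = 0.476.

0.476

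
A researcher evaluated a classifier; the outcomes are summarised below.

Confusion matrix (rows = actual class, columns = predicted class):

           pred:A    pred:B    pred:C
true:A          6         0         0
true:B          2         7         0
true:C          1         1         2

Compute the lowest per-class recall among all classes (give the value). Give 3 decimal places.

0.500

Per-class recall (TP/(TP+FN)):
  A: TP=6, FN=0+0=0 → 6/6 = 1.0000
  B: TP=7, FN=2+0=2 → 7/9 = 0.7778
  C: TP=2, FN=1+1=2 → 2/4 = 0.5000
Lowest is class 'C' with recall = 0.500.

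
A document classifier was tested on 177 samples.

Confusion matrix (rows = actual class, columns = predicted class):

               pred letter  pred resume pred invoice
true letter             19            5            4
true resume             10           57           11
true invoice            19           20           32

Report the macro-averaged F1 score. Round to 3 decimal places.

0.585

Per-class F1 score (2·TP/(2·TP+FP+FN)):
  letter: TP=19, FP=10+19=29, FN=5+4=9 → 38/76 = 0.5000
  resume: TP=57, FP=5+20=25, FN=10+11=21 → 114/160 = 0.7125
  invoice: TP=32, FP=4+11=15, FN=19+20=39 → 64/118 = 0.5424
Macro-F1 score = mean = (0.5000 + 0.7125 + 0.5424) / 3 = 0.585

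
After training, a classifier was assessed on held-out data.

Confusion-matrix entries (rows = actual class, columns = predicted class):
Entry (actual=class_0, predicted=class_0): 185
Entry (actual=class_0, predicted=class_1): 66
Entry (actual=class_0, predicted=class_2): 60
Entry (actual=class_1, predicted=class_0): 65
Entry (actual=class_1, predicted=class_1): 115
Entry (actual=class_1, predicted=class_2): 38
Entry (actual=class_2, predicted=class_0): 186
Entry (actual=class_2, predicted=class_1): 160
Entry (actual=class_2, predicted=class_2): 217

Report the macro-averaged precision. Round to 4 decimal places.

0.4835

Per-class precision (TP/(TP+FP)):
  class_0: TP=185, FP=65+186=251 → 185/436 = 0.42431
  class_1: TP=115, FP=66+160=226 → 115/341 = 0.33724
  class_2: TP=217, FP=60+38=98 → 217/315 = 0.68889
Macro-precision = mean = (0.42431 + 0.33724 + 0.68889) / 3 = 0.4835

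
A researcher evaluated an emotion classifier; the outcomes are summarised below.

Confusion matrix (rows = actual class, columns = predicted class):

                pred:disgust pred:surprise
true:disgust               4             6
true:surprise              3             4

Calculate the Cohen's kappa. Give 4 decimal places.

-0.0268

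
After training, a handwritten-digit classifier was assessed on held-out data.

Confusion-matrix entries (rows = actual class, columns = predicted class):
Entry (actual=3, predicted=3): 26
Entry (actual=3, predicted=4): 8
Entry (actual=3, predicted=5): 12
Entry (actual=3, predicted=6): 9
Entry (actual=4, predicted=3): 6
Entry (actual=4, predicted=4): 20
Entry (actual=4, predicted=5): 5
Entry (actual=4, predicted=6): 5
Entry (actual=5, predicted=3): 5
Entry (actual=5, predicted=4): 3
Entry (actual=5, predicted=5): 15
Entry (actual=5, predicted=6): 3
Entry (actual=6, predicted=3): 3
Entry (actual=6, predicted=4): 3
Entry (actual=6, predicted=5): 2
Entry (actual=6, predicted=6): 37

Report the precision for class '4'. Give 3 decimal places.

precision = TP/(TP+FP).
4: TP=20, FP=8+3+3=14 → 20/34 = 0.5882

0.588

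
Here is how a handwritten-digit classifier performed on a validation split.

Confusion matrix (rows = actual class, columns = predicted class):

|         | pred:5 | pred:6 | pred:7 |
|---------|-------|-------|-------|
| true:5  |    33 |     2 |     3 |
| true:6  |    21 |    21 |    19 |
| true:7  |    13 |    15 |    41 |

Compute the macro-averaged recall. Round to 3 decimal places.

Per-class recall (TP/(TP+FN)):
  5: TP=33, FN=2+3=5 → 33/38 = 0.8684
  6: TP=21, FN=21+19=40 → 21/61 = 0.3443
  7: TP=41, FN=13+15=28 → 41/69 = 0.5942
Macro-recall = mean = (0.8684 + 0.3443 + 0.5942) / 3 = 0.602

0.602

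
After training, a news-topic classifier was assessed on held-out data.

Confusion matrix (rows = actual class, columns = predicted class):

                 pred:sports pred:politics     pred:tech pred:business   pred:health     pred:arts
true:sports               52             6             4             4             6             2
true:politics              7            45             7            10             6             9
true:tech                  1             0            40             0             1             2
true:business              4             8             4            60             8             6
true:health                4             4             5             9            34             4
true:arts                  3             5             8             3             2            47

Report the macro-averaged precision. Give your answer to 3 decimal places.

0.658

Per-class precision (TP/(TP+FP)):
  sports: TP=52, FP=7+1+4+4+3=19 → 52/71 = 0.7324
  politics: TP=45, FP=6+0+8+4+5=23 → 45/68 = 0.6618
  tech: TP=40, FP=4+7+4+5+8=28 → 40/68 = 0.5882
  business: TP=60, FP=4+10+0+9+3=26 → 60/86 = 0.6977
  health: TP=34, FP=6+6+1+8+2=23 → 34/57 = 0.5965
  arts: TP=47, FP=2+9+2+6+4=23 → 47/70 = 0.6714
Macro-precision = mean = (0.7324 + 0.6618 + 0.5882 + 0.6977 + 0.5965 + 0.6714) / 6 = 0.658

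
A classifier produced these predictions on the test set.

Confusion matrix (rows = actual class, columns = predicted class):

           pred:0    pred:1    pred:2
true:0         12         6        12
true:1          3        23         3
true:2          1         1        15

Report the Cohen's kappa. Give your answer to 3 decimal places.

0.495

Observed agreement pₒ = trace/N = 50/76 = 0.6579
Expected agreement pₑ = Σ (rowᵢ·colᵢ)/N² = (30·16 + 29·30 + 17·30)/76² = 0.3220
κ = (pₒ − pₑ)/(1 − pₑ) = (0.6579 − 0.3220)/(1 − 0.3220) = 0.495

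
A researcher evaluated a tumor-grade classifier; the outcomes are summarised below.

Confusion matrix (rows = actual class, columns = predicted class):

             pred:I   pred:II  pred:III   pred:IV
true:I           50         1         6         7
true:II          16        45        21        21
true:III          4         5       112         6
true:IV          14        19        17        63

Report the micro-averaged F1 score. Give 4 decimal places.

Micro-averaging pools counts across classes: ΣTP=270, ΣFP=137, ΣFN=137.
Micro-F1 score = 2·TP/(2·TP+FP+FN) on pooled counts = 0.6634 (equals overall accuracy in single-label multiclass).

0.6634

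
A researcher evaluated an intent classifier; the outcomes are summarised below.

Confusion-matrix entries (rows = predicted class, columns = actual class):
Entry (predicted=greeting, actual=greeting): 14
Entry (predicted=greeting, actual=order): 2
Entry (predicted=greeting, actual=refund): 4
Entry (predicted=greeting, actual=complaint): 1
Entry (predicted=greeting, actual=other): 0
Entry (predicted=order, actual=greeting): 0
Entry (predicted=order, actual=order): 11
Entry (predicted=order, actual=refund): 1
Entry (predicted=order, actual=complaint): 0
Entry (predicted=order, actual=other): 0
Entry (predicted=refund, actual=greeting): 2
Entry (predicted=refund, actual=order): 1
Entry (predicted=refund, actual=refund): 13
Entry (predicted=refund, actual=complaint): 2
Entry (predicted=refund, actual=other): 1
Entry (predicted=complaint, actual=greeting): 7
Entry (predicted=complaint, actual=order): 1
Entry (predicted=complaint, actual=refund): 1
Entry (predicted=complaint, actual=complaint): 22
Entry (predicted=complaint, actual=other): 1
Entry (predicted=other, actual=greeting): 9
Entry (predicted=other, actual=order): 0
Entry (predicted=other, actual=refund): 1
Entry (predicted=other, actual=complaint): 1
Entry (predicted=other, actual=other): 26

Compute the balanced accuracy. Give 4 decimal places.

Balanced accuracy = mean of per-class recall.
  greeting: recall = 14/32 = 0.43750
  order: recall = 11/15 = 0.73333
  refund: recall = 13/20 = 0.65000
  complaint: recall = 22/26 = 0.84615
  other: recall = 26/28 = 0.92857
Mean = (0.43750 + 0.73333 + 0.65000 + 0.84615 + 0.92857) / 5 = 0.7191

0.7191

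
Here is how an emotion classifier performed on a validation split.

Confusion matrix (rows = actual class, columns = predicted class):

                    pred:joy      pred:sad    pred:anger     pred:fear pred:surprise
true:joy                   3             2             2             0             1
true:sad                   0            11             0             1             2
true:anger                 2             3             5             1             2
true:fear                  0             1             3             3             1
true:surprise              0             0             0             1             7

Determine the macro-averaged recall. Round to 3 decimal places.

Per-class recall (TP/(TP+FN)):
  joy: TP=3, FN=2+2+0+1=5 → 3/8 = 0.3750
  sad: TP=11, FN=0+0+1+2=3 → 11/14 = 0.7857
  anger: TP=5, FN=2+3+1+2=8 → 5/13 = 0.3846
  fear: TP=3, FN=0+1+3+1=5 → 3/8 = 0.3750
  surprise: TP=7, FN=0+0+0+1=1 → 7/8 = 0.8750
Macro-recall = mean = (0.3750 + 0.7857 + 0.3846 + 0.3750 + 0.8750) / 5 = 0.559

0.559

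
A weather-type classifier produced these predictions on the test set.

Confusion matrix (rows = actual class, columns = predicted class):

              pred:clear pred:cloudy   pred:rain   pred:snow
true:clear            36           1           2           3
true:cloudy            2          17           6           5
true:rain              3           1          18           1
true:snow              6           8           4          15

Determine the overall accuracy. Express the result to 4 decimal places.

0.6719

Accuracy = trace / total = (36+17+18+15=86) / 128 = 86/128 = 0.6719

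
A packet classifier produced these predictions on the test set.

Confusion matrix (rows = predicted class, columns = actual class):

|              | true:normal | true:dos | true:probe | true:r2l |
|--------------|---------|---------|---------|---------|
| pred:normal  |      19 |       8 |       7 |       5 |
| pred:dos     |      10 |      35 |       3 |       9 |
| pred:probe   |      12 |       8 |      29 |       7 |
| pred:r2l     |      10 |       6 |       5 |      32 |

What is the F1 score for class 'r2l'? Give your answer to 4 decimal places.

Take TP from the diagonal, FP from the rest of the 'r2l' prediction marginal, FN from the rest of the 'r2l' actual marginal.
F1 score = 2·TP/(2·TP+FP+FN).
r2l: TP=32, FP=10+6+5=21, FN=5+9+7=21 → 64/106 = 0.60377

0.6038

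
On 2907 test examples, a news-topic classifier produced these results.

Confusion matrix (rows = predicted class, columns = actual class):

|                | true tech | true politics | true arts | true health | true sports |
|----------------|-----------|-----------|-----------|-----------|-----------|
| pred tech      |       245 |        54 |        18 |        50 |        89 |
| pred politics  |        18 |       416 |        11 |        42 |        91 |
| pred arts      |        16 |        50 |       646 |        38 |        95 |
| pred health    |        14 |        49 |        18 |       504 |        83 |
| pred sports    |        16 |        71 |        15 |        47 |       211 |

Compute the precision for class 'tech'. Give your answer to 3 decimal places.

Treat 'tech' as positive and all other classes as negative.
precision = TP/(TP+FP).
tech: TP=245, FP=54+18+50+89=211 → 245/456 = 0.5373

0.537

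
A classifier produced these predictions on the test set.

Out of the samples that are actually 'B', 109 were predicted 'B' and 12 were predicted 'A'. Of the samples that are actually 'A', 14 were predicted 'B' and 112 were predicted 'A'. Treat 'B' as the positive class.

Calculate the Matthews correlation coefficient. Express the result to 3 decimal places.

MCC = (TP·TN − FP·FN) / √((TP+FP)(TP+FN)(TN+FP)(TN+FN))
Numerator = 109·112 − 14·12 = 12040
Denominator = √(123·121·126·124) = √232531992 = 15248.9997
MCC = 12040 / 15248.9997 = 0.790

0.790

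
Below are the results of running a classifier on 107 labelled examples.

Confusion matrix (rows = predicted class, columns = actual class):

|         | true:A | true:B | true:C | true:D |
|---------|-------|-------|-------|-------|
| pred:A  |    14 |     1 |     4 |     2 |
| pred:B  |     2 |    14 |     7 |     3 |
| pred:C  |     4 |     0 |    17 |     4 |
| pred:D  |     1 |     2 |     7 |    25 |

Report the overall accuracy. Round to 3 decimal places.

Accuracy = trace / total = (14+14+17+25=70) / 107 = 70/107 = 0.654

0.654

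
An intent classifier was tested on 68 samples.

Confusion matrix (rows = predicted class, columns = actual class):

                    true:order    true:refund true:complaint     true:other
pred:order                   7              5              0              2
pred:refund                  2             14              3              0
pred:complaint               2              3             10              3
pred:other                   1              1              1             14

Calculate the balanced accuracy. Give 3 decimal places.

0.661

Balanced accuracy = mean of per-class recall.
  order: recall = 7/12 = 0.5833
  refund: recall = 14/23 = 0.6087
  complaint: recall = 10/14 = 0.7143
  other: recall = 14/19 = 0.7368
Mean = (0.5833 + 0.6087 + 0.7143 + 0.7368) / 4 = 0.661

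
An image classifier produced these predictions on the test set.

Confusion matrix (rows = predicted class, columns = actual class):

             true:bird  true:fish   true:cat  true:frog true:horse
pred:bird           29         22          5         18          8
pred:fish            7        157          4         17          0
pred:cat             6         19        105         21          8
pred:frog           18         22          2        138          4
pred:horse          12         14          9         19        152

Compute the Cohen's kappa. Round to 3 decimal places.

Observed agreement pₒ = trace/N = 581/816 = 0.7120
Expected agreement pₑ = Σ (rowᵢ·colᵢ)/N² = (72·82 + 234·185 + 125·159 + 213·184 + 172·206)/816² = 0.2158
κ = (pₒ − pₑ)/(1 − pₑ) = (0.7120 − 0.2158)/(1 − 0.2158) = 0.633

0.633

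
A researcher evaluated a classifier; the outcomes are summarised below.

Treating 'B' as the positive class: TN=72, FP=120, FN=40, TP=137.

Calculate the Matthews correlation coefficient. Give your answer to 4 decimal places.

MCC = (TP·TN − FP·FN) / √((TP+FP)(TP+FN)(TN+FP)(TN+FN))
Numerator = 137·72 − 120·40 = 5064
Denominator = √(257·177·192·112) = √978195456 = 31276.1164
MCC = 5064 / 31276.1164 = 0.1619

0.1619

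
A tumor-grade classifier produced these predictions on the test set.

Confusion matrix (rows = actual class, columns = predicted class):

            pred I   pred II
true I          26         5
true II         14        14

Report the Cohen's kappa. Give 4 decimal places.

Observed agreement pₒ = trace/N = 40/59 = 0.67797
Expected agreement pₑ = Σ (rowᵢ·colᵢ)/N² = (31·40 + 28·19)/59² = 0.50905
κ = (pₒ − pₑ)/(1 − pₑ) = (0.67797 − 0.50905)/(1 − 0.50905) = 0.3441

0.3441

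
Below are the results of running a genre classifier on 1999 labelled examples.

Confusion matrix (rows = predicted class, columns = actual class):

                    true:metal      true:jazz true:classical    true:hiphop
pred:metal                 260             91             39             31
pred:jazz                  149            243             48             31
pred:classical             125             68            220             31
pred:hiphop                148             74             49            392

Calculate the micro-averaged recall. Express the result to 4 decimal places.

Micro-averaging pools counts across classes: ΣTP=1115, ΣFP=884, ΣFN=884.
Micro-recall = TP/(TP+FN) on pooled counts = 0.5578 (equals overall accuracy in single-label multiclass).

0.5578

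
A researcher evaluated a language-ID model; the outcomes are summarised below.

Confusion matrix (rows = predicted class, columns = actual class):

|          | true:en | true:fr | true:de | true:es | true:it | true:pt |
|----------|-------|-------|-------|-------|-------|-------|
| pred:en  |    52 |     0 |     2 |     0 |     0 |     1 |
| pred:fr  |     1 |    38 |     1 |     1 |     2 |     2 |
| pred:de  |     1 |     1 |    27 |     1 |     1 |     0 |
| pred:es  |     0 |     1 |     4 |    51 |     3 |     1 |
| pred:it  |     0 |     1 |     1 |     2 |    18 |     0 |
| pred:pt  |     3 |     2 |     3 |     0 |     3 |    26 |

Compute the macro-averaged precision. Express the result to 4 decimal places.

0.8386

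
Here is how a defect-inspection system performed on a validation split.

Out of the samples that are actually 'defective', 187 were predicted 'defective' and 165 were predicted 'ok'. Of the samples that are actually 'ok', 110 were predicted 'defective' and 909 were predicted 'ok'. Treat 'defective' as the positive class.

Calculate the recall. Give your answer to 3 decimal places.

Recall = TP/(TP+FN) = 187/(187+165) = 187/352 = 0.531

0.531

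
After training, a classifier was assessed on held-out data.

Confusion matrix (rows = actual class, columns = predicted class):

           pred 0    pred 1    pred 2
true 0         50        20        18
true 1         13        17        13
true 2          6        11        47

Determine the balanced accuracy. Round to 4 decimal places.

0.5660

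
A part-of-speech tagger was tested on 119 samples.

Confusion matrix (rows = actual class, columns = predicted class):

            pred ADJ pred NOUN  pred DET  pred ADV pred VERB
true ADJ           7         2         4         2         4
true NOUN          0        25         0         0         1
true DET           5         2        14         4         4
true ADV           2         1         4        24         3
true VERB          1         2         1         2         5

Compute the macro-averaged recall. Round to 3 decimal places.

0.595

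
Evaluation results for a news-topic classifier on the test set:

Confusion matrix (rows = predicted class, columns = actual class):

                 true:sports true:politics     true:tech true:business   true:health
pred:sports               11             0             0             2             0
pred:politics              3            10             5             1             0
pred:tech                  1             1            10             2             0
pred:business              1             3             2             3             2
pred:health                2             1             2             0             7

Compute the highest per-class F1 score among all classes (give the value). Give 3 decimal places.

0.710

Per-class F1 score (2·TP/(2·TP+FP+FN)):
  sports: TP=11, FP=0+0+2+0=2, FN=3+1+1+2=7 → 22/31 = 0.7097
  politics: TP=10, FP=3+5+1+0=9, FN=0+1+3+1=5 → 20/34 = 0.5882
  tech: TP=10, FP=1+1+2+0=4, FN=0+5+2+2=9 → 20/33 = 0.6061
  business: TP=3, FP=1+3+2+2=8, FN=2+1+2+0=5 → 6/19 = 0.3158
  health: TP=7, FP=2+1+2+0=5, FN=0+0+0+2=2 → 14/21 = 0.6667
Highest is class 'sports' with F1 score = 0.710.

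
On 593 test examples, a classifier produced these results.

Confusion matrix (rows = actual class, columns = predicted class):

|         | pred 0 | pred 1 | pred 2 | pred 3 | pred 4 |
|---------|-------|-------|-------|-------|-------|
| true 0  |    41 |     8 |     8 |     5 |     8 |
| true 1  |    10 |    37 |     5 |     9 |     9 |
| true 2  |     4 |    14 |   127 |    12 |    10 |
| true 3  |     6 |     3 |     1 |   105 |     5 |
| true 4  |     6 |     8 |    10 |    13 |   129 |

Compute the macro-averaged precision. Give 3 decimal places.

Per-class precision (TP/(TP+FP)):
  0: TP=41, FP=10+4+6+6=26 → 41/67 = 0.6119
  1: TP=37, FP=8+14+3+8=33 → 37/70 = 0.5286
  2: TP=127, FP=8+5+1+10=24 → 127/151 = 0.8411
  3: TP=105, FP=5+9+12+13=39 → 105/144 = 0.7292
  4: TP=129, FP=8+9+10+5=32 → 129/161 = 0.8012
Macro-precision = mean = (0.6119 + 0.5286 + 0.8411 + 0.7292 + 0.8012) / 5 = 0.702

0.702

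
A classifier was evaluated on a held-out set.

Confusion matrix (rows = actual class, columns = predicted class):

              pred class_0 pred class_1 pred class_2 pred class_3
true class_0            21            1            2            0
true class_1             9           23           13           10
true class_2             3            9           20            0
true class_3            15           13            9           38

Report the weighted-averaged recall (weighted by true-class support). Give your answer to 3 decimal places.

Per-class recall (TP/(TP+FN)):
  class_0: TP=21, FN=1+2+0=3 → 21/24 = 0.8750
  class_1: TP=23, FN=9+13+10=32 → 23/55 = 0.4182
  class_2: TP=20, FN=3+9+0=12 → 20/32 = 0.6250
  class_3: TP=38, FN=15+13+9=37 → 38/75 = 0.5067
Weighted-recall = Σ (supportᵢ/N)·recallᵢ with N=186: (24/186)·0.8750 + (55/186)·0.4182 + (32/186)·0.6250 + (75/186)·0.5067 = 0.548

0.548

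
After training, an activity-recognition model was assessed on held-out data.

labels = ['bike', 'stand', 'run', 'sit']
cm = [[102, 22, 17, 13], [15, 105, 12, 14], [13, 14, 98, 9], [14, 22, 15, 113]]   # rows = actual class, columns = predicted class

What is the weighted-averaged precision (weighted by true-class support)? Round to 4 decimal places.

0.7023

Per-class precision (TP/(TP+FP)):
  bike: TP=102, FP=15+13+14=42 → 102/144 = 0.70833
  stand: TP=105, FP=22+14+22=58 → 105/163 = 0.64417
  run: TP=98, FP=17+12+15=44 → 98/142 = 0.69014
  sit: TP=113, FP=13+14+9=36 → 113/149 = 0.75839
Weighted-precision = Σ (supportᵢ/N)·precisionᵢ with N=598: (154/598)·0.70833 + (146/598)·0.64417 + (134/598)·0.69014 + (164/598)·0.75839 = 0.7023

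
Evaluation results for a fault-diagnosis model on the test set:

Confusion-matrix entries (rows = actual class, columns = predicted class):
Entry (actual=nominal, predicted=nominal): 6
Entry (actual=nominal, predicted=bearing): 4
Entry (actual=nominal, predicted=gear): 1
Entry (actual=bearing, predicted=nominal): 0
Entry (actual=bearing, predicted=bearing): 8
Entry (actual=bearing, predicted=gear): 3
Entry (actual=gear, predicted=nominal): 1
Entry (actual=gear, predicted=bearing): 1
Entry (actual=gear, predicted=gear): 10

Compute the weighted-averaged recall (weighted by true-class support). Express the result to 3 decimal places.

0.706

Per-class recall (TP/(TP+FN)):
  nominal: TP=6, FN=4+1=5 → 6/11 = 0.5455
  bearing: TP=8, FN=0+3=3 → 8/11 = 0.7273
  gear: TP=10, FN=1+1=2 → 10/12 = 0.8333
Weighted-recall = Σ (supportᵢ/N)·recallᵢ with N=34: (11/34)·0.5455 + (11/34)·0.7273 + (12/34)·0.8333 = 0.706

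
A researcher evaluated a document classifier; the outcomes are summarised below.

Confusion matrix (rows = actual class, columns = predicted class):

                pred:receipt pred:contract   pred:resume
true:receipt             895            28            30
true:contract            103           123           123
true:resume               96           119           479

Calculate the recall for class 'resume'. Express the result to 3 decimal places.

0.690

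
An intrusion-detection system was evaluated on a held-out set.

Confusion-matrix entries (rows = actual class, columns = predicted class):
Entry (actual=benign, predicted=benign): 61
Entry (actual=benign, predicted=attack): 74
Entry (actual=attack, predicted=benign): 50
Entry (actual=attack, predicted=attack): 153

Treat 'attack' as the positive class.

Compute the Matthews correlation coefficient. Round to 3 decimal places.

0.214

MCC = (TP·TN − FP·FN) / √((TP+FP)(TP+FN)(TN+FP)(TN+FN))
Numerator = 153·61 − 74·50 = 5633
Denominator = √(227·203·135·111) = √690523785 = 26277.8193
MCC = 5633 / 26277.8193 = 0.214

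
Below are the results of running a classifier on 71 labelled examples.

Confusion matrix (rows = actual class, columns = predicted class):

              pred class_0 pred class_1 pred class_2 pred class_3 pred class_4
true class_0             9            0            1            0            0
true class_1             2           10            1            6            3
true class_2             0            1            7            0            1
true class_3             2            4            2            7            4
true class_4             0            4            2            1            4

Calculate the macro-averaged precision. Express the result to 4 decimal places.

0.5181

Per-class precision (TP/(TP+FP)):
  class_0: TP=9, FP=2+0+2+0=4 → 9/13 = 0.69231
  class_1: TP=10, FP=0+1+4+4=9 → 10/19 = 0.52632
  class_2: TP=7, FP=1+1+2+2=6 → 7/13 = 0.53846
  class_3: TP=7, FP=0+6+0+1=7 → 7/14 = 0.50000
  class_4: TP=4, FP=0+3+1+4=8 → 4/12 = 0.33333
Macro-precision = mean = (0.69231 + 0.52632 + 0.53846 + 0.50000 + 0.33333) / 5 = 0.5181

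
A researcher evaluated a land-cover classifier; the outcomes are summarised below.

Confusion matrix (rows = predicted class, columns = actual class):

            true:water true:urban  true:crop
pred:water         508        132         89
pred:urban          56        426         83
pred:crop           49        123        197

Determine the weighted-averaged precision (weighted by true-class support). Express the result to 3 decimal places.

0.684

Per-class precision (TP/(TP+FP)):
  water: TP=508, FP=132+89=221 → 508/729 = 0.6968
  urban: TP=426, FP=56+83=139 → 426/565 = 0.7540
  crop: TP=197, FP=49+123=172 → 197/369 = 0.5339
Weighted-precision = Σ (supportᵢ/N)·precisionᵢ with N=1663: (613/1663)·0.6968 + (681/1663)·0.7540 + (369/1663)·0.5339 = 0.684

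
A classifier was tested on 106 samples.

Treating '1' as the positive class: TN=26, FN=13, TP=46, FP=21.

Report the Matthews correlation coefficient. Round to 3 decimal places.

MCC = (TP·TN − FP·FN) / √((TP+FP)(TP+FN)(TN+FP)(TN+FN))
Numerator = 46·26 − 21·13 = 923
Denominator = √(67·59·47·39) = √7245849 = 2691.8115
MCC = 923 / 2691.8115 = 0.343

0.343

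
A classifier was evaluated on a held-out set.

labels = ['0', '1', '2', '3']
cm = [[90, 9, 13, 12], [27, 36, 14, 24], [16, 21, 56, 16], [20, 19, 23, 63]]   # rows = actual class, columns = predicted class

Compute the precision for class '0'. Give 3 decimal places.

Take TP from the diagonal, FP from the rest of the '0' prediction marginal, FN from the rest of the '0' actual marginal.
precision = TP/(TP+FP).
0: TP=90, FP=27+16+20=63 → 90/153 = 0.5882

0.588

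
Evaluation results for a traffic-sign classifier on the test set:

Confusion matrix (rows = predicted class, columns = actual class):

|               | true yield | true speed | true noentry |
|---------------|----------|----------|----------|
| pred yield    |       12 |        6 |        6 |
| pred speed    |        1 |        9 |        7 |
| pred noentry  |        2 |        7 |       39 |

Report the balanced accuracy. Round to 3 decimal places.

Balanced accuracy = mean of per-class recall.
  yield: recall = 12/15 = 0.8000
  speed: recall = 9/22 = 0.4091
  noentry: recall = 39/52 = 0.7500
Mean = (0.8000 + 0.4091 + 0.7500) / 3 = 0.653

0.653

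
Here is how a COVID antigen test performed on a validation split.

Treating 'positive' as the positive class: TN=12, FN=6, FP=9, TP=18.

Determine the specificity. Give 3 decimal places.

0.571

Specificity = TN/(TN+FP) = 12/(12+9) = 0.571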